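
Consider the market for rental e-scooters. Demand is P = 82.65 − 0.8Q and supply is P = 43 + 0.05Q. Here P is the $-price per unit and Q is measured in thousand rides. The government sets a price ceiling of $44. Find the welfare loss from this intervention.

Competitive equilibrium: 82.65 − 0.8Q = 43 + 0.05Q → Q* = 46.6471, P* = 45.3324.
At the ceiling P = 44, quantity supplied = (44 − 43)/0.05 = 20.
Willingness to pay at Q' = 20: 82.65 − 0.8·20 = 66.65.
ΔQ = 46.6471 − 20 = 26.6471; wedge = 66.65 − 44 = 22.65.
The triangle = ½ × 26.6471 × 22.65 = $301.78 thousand.

$301.78 thousand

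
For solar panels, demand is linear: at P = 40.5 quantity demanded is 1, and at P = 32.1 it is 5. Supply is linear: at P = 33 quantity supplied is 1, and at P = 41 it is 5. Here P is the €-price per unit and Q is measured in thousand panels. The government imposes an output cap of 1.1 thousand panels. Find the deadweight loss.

Demand slope = (32.1 − 40.5)/(5 − 1) = −2.1, so P = 42.6 − 2.1Q.
Supply slope = (41 − 33)/(5 − 1) = 2, so P = 31 + 2Q.
Competitive equilibrium: 42.6 − 2.1Q = 31 + 2Q → Q* = 2.8293, P* = 36.6585.
At Q = 1.1: demand price = 42.6 − 2.1·1.1 = 40.29; supply price = 31 + 2·1.1 = 33.2.
ΔQ = 2.8293 − 1.1 = 1.7293; wedge = 40.29 − 33.2 = 7.09.
The triangle = ½ × 1.7293 × 7.09 = €6.13 thousand.

€6.13 thousand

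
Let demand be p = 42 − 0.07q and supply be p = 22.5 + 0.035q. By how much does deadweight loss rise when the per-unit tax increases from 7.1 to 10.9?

325.71

Competitive equilibrium: 42 − 0.07q = 22.5 + 0.035q → q* = 185.7143, p* = 29.
For a per-unit tax t: Δq = t/0.105, so DWL = ½·t·(t/0.105) = t²/0.21.
At t = 7.1: DWL = 240.048. At t = 10.9: DWL = 565.762.
Increase = 565.762 − 240.048 = 325.71.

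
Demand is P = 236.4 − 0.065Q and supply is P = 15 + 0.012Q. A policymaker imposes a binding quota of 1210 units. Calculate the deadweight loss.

106772.29

Competitive equilibrium: 236.4 − 0.065Q = 15 + 0.012Q → Q* = 2875.3247, P* = 49.5039.
At Q = 1210: demand price = 236.4 − 0.065·1210 = 157.75; supply price = 15 + 0.012·1210 = 29.52.
ΔQ = 2875.3247 − 1210 = 1665.3247; wedge = 157.75 − 29.52 = 128.23.
Deadweight loss = ½ × 1665.3247 × 128.23 = 106772.29.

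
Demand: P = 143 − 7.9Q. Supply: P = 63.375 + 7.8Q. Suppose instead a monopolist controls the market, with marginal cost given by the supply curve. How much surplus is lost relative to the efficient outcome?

22.63

Competitive equilibrium: 143 − 7.9Q = 63.375 + 7.8Q → Q* = 5.0717, P* = 102.9339.
Marginal revenue: MR = 143 − 15.8Q. Set MR = MC: 143 − 15.8Q = 63.375 + 7.8Q → Q_m = 3.3739.
Price P_m = 143 − 7.9·3.3739 = 116.3462; MC(Q_m) = 63.375 + 7.8·3.3739 = 89.6914.
Competitive Q* = 5.0717, so ΔQ = 1.6978; wedge = 116.3462 − 89.6914 = 26.6548.
The triangle = ½ × 1.6978 × 26.6548 = 22.63.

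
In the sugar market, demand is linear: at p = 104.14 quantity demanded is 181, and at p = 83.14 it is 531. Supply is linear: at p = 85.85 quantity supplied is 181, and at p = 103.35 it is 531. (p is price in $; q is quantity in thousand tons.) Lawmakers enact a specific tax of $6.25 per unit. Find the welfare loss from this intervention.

$177.56 thousand

Demand slope = (83.14 − 104.14)/(531 − 181) = −0.06, so p = 115 − 0.06q.
Supply slope = (103.35 − 85.85)/(531 − 181) = 0.05, so p = 76.8 + 0.05q.
Competitive equilibrium: 115 − 0.06q = 76.8 + 0.05q → q* = 347.2727, p* = 94.1636.
With the tax, the buyer price exceeds the seller price by 6.25: (115 − 0.06q) − (76.8 + 0.05q) = 6.25 → q' = 290.4545.
Δq = 347.2727 − 290.4545 = 56.8182; the wedge equals the tax, 6.25.
DWL = ½ × 56.8182 × 6.25 = $177.56 thousand.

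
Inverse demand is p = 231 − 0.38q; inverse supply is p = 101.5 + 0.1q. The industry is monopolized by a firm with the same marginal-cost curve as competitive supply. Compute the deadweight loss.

3410.66

Competitive equilibrium: 231 − 0.38q = 101.5 + 0.1q → q* = 269.79167, p* = 128.47917.
Marginal revenue: MR = 231 − 0.76q. Set MR = MC: 231 − 0.76q = 101.5 + 0.1q → q_m = 150.5814.
Price p_m = 231 − 0.38·150.5814 = 173.77907; MC(q_m) = 101.5 + 0.1·150.5814 = 116.55814.
Competitive q* = 269.79167, so Δq = 119.21027; wedge = 173.77907 − 116.55814 = 57.22093.
Welfare loss = ½ × 119.21027 × 57.22093 = 3410.66.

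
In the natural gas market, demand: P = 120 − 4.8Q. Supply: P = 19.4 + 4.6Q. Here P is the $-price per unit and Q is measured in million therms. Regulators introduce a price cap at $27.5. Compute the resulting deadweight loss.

Competitive equilibrium: 120 − 4.8Q = 19.4 + 4.6Q → Q* = 10.70213, P* = 68.62979.
At the ceiling P = 27.5, quantity supplied = (27.5 − 19.4)/4.6 = 1.76087.
Willingness to pay at Q' = 1.76087: 120 − 4.8·1.76087 = 111.54782.
ΔQ = 10.70213 − 1.76087 = 8.94126; wedge = 111.54782 − 27.5 = 84.04782.
Welfare loss = ½ × 8.94126 × 84.04782 = $375.75 million.

$375.75 million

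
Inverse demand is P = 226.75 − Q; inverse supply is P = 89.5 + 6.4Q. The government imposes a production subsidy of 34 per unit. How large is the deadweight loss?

78.11

Competitive equilibrium: 226.75 − Q = 89.5 + 6.4Q → Q* = 18.5473, P* = 208.2027.
The subsidy lowers effective supply by 34: P = 55.5 + 6.4Q.
New quantity: 226.75 − Q = 55.5 + 6.4Q → Q' = 23.1419.
Overproduction ΔQ = 23.1419 − 18.5473 = 4.5946; wedge = subsidy = 34.
Welfare loss = ½ × 4.5946 × 34 = 78.11.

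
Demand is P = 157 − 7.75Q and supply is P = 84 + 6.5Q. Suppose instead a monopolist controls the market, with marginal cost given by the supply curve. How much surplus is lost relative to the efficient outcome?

Competitive equilibrium: 157 − 7.75Q = 84 + 6.5Q → Q* = 5.1228, P* = 117.2982.
Marginal revenue: MR = 157 − 15.5Q. Set MR = MC: 157 − 15.5Q = 84 + 6.5Q → Q_m = 3.3182.
Price P_m = 157 − 7.75·3.3182 = 131.284; MC(Q_m) = 84 + 6.5·3.3182 = 105.5683.
Competitive Q* = 5.1228, so ΔQ = 1.8046; wedge = 131.284 − 105.5683 = 25.7157.
DWL = ½ × 1.8046 × 25.7157 = 23.20.

23.20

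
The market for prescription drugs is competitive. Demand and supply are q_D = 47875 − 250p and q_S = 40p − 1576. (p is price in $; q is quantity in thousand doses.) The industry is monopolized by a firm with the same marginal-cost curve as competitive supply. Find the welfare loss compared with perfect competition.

In inverse form: demand p = 191.5 − 0.004q, supply p = 39.4 + 0.025q.
Competitive equilibrium: 191.5 − 0.004q = 39.4 + 0.025q → q* = 5244.82759, p* = 170.52069.
Marginal revenue: MR = 191.5 − 0.008q. Set MR = MC: 191.5 − 0.008q = 39.4 + 0.025q → q_m = 4609.09091.
Price p_m = 191.5 − 0.004·4609.09091 = 173.06364; MC(q_m) = 39.4 + 0.025·4609.09091 = 154.62727.
Competitive q* = 5244.82759, so Δq = 635.73668; wedge = 173.06364 − 154.62727 = 18.43637.
Welfare loss = ½ × 635.73668 × 18.43637 = $5860.34 thousand.

$5860.34 thousand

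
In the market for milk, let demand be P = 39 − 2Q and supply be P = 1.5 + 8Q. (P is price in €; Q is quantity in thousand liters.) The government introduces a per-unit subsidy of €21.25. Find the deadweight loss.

€22.58 thousand

Competitive equilibrium: 39 − 2Q = 1.5 + 8Q → Q* = 3.75, P* = 31.5.
The subsidy lowers effective supply by 21.25: P = 8Q − 19.75.
New quantity: 39 − 2Q = 8Q − 19.75 → Q' = 5.875.
Overproduction ΔQ = 5.875 − 3.75 = 2.125; wedge = subsidy = 21.25.
Welfare loss = ½ × 2.125 × 21.25 = €22.58 thousand.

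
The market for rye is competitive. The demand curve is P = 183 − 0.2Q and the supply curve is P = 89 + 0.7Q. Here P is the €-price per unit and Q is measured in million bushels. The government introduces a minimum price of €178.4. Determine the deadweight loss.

€2984.94 million

Competitive equilibrium: 183 − 0.2Q = 89 + 0.7Q → Q* = 104.4444, P* = 162.1111.
At the floor P = 178.4, quantity demanded = (183 − 178.4)/0.2 = 23.
Sellers' marginal cost at Q' = 23: 89 + 0.7·23 = 105.1.
ΔQ = 104.4444 − 23 = 81.4444; wedge = 178.4 − 105.1 = 73.3.
DWL = ½ × 81.4444 × 73.3 = €2984.94 million.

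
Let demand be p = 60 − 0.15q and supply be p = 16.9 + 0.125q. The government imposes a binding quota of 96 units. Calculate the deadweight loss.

Competitive equilibrium: 60 − 0.15q = 16.9 + 0.125q → q* = 156.7273, p* = 36.4909.
At q = 96: demand price = 60 − 0.15·96 = 45.6; supply price = 16.9 + 0.125·96 = 28.9.
Δq = 156.7273 − 96 = 60.7273; wedge = 45.6 − 28.9 = 16.7.
Welfare loss = ½ × 60.7273 × 16.7 = 507.07.

507.07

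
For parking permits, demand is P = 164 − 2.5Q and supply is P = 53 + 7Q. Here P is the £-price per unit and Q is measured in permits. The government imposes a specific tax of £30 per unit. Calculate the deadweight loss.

£47.37

Competitive equilibrium: 164 − 2.5Q = 53 + 7Q → Q* = 11.6842, P* = 134.7895.
With the tax, the buyer price exceeds the seller price by 30: (164 − 2.5Q) − (53 + 7Q) = 30 → Q' = 8.5263.
ΔQ = 11.6842 − 8.5263 = 3.1579; the wedge equals the tax, 30.
Welfare loss = ½ × 3.1579 × 30 = £47.37.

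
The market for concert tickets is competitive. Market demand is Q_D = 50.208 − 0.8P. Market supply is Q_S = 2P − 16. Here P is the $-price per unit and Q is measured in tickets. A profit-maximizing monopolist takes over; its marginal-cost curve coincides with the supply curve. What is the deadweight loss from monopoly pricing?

$148.74

In inverse form: demand P = 62.76 − 1.25Q, supply P = 8 + 0.5Q.
Competitive equilibrium: 62.76 − 1.25Q = 8 + 0.5Q → Q* = 31.2914, P* = 23.6457.
Marginal revenue: MR = 62.76 − 2.5Q. Set MR = MC: 62.76 − 2.5Q = 8 + 0.5Q → Q_m = 18.2533.
Price P_m = 62.76 − 1.25·18.2533 = 39.9434; MC(Q_m) = 8 + 0.5·18.2533 = 17.1267.
Competitive Q* = 31.2914, so ΔQ = 13.0381; wedge = 39.9434 − 17.1267 = 22.8167.
DWL = ½ × 13.0381 × 22.8167 = $148.74.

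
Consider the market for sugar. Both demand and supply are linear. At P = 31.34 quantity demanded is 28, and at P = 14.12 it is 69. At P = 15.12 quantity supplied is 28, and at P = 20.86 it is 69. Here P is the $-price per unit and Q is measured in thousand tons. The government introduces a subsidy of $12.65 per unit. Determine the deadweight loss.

$142.88 thousand

Demand slope = (14.12 − 31.34)/(69 − 28) = −0.42, so P = 43.1 − 0.42Q.
Supply slope = (20.86 − 15.12)/(69 − 28) = 0.14, so P = 11.2 + 0.14Q.
Competitive equilibrium: 43.1 − 0.42Q = 11.2 + 0.14Q → Q* = 56.9643, P* = 19.175.
The subsidy lowers effective supply by 12.65: P = 0.14Q − 1.45.
New quantity: 43.1 − 0.42Q = 0.14Q − 1.45 → Q' = 79.5536.
Overproduction ΔQ = 79.5536 − 56.9643 = 22.5893; wedge = subsidy = 12.65.
Deadweight loss = ½ × 22.5893 × 12.65 = $142.88 thousand.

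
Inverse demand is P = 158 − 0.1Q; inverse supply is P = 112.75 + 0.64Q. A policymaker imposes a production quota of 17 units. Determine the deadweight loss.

Competitive equilibrium: 158 − 0.1Q = 112.75 + 0.64Q → Q* = 61.1486, P* = 151.8851.
At Q = 17: demand price = 158 − 0.1·17 = 156.3; supply price = 112.75 + 0.64·17 = 123.63.
ΔQ = 61.1486 − 17 = 44.1486; wedge = 156.3 − 123.63 = 32.67.
Welfare loss = ½ × 44.1486 × 32.67 = 721.17.

721.17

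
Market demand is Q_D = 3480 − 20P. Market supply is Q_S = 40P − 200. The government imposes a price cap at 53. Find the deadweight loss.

4166.67

In inverse form: demand P = 174 − 0.05Q, supply P = 5 + 0.025Q.
Competitive equilibrium: 174 − 0.05Q = 5 + 0.025Q → Q* = 2253.3333, P* = 61.3333.
At the ceiling P = 53, quantity supplied = (53 − 5)/0.025 = 1920.
Willingness to pay at Q' = 1920: 174 − 0.05·1920 = 78.
ΔQ = 2253.3333 − 1920 = 333.3333; wedge = 78 − 53 = 25.
DWL = ½ × 333.3333 × 25 = 4166.67.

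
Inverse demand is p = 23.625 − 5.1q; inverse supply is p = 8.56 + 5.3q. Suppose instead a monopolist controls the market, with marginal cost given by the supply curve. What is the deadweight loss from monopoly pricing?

Competitive equilibrium: 23.625 − 5.1q = 8.56 + 5.3q → q* = 1.4486, p* = 16.2374.
Marginal revenue: MR = 23.625 − 10.2q. Set MR = MC: 23.625 − 10.2q = 8.56 + 5.3q → q_m = 0.9719.
Price p_m = 23.625 − 5.1·0.9719 = 18.6683; MC(q_m) = 8.56 + 5.3·0.9719 = 13.7111.
Competitive q* = 1.4486, so Δq = 0.4767; wedge = 18.6683 − 13.7111 = 4.9572.
Welfare loss = ½ × 0.4767 × 4.9572 = 1.18.

1.18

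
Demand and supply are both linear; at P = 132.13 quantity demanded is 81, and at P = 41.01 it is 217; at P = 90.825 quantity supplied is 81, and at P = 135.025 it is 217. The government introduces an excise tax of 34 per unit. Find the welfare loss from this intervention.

580.90

Demand slope = (41.01 − 132.13)/(217 − 81) = −0.67, so P = 186.4 − 0.67Q.
Supply slope = (135.025 − 90.825)/(217 − 81) = 0.325, so P = 64.5 + 0.325Q.
Competitive equilibrium: 186.4 − 0.67Q = 64.5 + 0.325Q → Q* = 122.51256, P* = 104.31658.
With the tax, the buyer price exceeds the seller price by 34: (186.4 − 0.67Q) − (64.5 + 0.325Q) = 34 → Q' = 88.34171.
ΔQ = 122.51256 − 88.34171 = 34.17085; the wedge equals the tax, 34.
DWL = ½ × 34.17085 × 34 = 580.90.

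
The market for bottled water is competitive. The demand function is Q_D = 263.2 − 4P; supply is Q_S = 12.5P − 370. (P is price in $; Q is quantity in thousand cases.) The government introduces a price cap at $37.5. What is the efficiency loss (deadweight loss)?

$19.77 thousand

In inverse form: demand P = 65.8 − 0.25Q, supply P = 29.6 + 0.08Q.
Competitive equilibrium: 65.8 − 0.25Q = 29.6 + 0.08Q → Q* = 109.697, P* = 38.3758.
At the ceiling P = 37.5, quantity supplied = (37.5 − 29.6)/0.08 = 98.75.
Willingness to pay at Q' = 98.75: 65.8 − 0.25·98.75 = 41.1125.
ΔQ = 109.697 − 98.75 = 10.947; wedge = 41.1125 − 37.5 = 3.6125.
Deadweight loss = ½ × 10.947 × 3.6125 = $19.77 thousand.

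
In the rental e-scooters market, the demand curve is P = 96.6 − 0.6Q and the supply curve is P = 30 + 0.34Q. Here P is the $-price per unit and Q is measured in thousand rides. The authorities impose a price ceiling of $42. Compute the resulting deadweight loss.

$594.22 thousand

Competitive equilibrium: 96.6 − 0.6Q = 30 + 0.34Q → Q* = 70.8511, P* = 54.0894.
At the ceiling P = 42, quantity supplied = (42 − 30)/0.34 = 35.2941.
Willingness to pay at Q' = 35.2941: 96.6 − 0.6·35.2941 = 75.4235.
ΔQ = 70.8511 − 35.2941 = 35.557; wedge = 75.4235 − 42 = 33.4235.
DWL = ½ × 35.557 × 33.4235 = $594.22 thousand.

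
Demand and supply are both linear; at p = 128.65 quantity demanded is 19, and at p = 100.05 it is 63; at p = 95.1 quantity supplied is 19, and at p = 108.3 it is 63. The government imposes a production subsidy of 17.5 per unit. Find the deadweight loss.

161.18

Demand slope = (100.05 − 128.65)/(63 − 19) = −0.65, so p = 141 − 0.65q.
Supply slope = (108.3 − 95.1)/(63 − 19) = 0.3, so p = 89.4 + 0.3q.
Competitive equilibrium: 141 − 0.65q = 89.4 + 0.3q → q* = 54.3158, p* = 105.6947.
The subsidy lowers effective supply by 17.5: p = 71.9 + 0.3q.
New quantity: 141 − 0.65q = 71.9 + 0.3q → q' = 72.7368.
Overproduction Δq = 72.7368 − 54.3158 = 18.421; wedge = subsidy = 17.5.
Deadweight loss = ½ × 18.421 × 17.5 = 161.18.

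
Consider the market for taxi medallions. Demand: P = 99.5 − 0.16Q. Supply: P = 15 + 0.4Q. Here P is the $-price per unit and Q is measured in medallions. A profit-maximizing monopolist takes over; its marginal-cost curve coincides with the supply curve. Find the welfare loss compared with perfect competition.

$314.83

Competitive equilibrium: 99.5 − 0.16Q = 15 + 0.4Q → Q* = 150.8929, P* = 75.3571.
Marginal revenue: MR = 99.5 − 0.32Q. Set MR = MC: 99.5 − 0.32Q = 15 + 0.4Q → Q_m = 117.3611.
Price P_m = 99.5 − 0.16·117.3611 = 80.7222; MC(Q_m) = 15 + 0.4·117.3611 = 61.9444.
Competitive Q* = 150.8929, so ΔQ = 33.5318; wedge = 80.7222 − 61.9444 = 18.7778.
Welfare loss = ½ × 33.5318 × 18.7778 = $314.83.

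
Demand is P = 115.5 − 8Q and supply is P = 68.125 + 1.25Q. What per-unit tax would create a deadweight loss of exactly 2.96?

7.4

Competitive equilibrium: 115.5 − 8Q = 68.125 + 1.25Q → Q* = 5.1216, P* = 74.527.
A tax t gives ΔQ = t/9.25 and wedge t, so DWL = t²/18.5.
t²/18.5 = 2.96 → t² = 54.76 → t = 7.4.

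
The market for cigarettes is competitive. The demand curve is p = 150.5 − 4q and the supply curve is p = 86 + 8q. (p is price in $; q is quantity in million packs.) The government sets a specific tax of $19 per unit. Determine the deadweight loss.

Competitive equilibrium: 150.5 − 4q = 86 + 8q → q* = 5.375, p* = 129.
With the tax, the buyer price exceeds the seller price by 19: (150.5 − 4q) − (86 + 8q) = 19 → q' = 3.7917.
Δq = 5.375 − 3.7917 = 1.5833; the wedge equals the tax, 19.
The triangle = ½ × 1.5833 × 19 = $15.04 million.

$15.04 million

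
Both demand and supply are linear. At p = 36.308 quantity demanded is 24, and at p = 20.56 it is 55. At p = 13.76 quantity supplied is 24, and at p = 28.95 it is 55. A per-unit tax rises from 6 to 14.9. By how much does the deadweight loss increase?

Demand slope = (20.56 − 36.308)/(55 − 24) = −0.508, so p = 48.5 − 0.508q.
Supply slope = (28.95 − 13.76)/(55 − 24) = 0.49, so p = 2 + 0.49q.
Competitive equilibrium: 48.5 − 0.508q = 2 + 0.49q → q* = 46.5932, p* = 24.8307.
For a per-unit tax t: Δq = t/0.998, so DWL = ½·t·(t/0.998) = t²/1.996.
At t = 6: DWL = 18.036. At t = 14.9: DWL = 111.227.
Increase = 111.227 − 18.036 = 93.19.

93.19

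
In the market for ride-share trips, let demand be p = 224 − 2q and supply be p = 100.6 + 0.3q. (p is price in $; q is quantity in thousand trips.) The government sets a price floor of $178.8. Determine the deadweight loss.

Competitive equilibrium: 224 − 2q = 100.6 + 0.3q → q* = 53.6522, p* = 116.6957.
At the floor p = 178.8, quantity demanded = (224 − 178.8)/2 = 22.6.
Sellers' marginal cost at q' = 22.6: 100.6 + 0.3·22.6 = 107.38.
Δq = 53.6522 − 22.6 = 31.0522; wedge = 178.8 − 107.38 = 71.42.
Welfare loss = ½ × 31.0522 × 71.42 = $1108.87 thousand.

$1108.87 thousand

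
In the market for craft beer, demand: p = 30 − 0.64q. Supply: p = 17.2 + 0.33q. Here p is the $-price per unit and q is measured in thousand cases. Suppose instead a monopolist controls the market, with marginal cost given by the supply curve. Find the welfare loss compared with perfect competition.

Competitive equilibrium: 30 − 0.64q = 17.2 + 0.33q → q* = 13.1959, p* = 21.5546.
Marginal revenue: MR = 30 − 1.28q. Set MR = MC: 30 − 1.28q = 17.2 + 0.33q → q_m = 7.9503.
Price p_m = 30 − 0.64·7.9503 = 24.9118; MC(q_m) = 17.2 + 0.33·7.9503 = 19.8236.
Competitive q* = 13.1959, so Δq = 5.2456; wedge = 24.9118 − 19.8236 = 5.0882.
The triangle = ½ × 5.2456 × 5.0882 = $13.35 thousand.

$13.35 thousand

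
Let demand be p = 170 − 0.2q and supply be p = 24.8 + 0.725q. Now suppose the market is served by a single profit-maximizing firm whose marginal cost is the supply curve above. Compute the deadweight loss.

360.18

Competitive equilibrium: 170 − 0.2q = 24.8 + 0.725q → q* = 156.973, p* = 138.6054.
Marginal revenue: MR = 170 − 0.4q. Set MR = MC: 170 − 0.4q = 24.8 + 0.725q → q_m = 129.0667.
Price p_m = 170 − 0.2·129.0667 = 144.1867; MC(q_m) = 24.8 + 0.725·129.0667 = 118.3734.
Competitive q* = 156.973, so Δq = 27.9063; wedge = 144.1867 − 118.3734 = 25.8133.
Deadweight loss = ½ × 27.9063 × 25.8133 = 360.18.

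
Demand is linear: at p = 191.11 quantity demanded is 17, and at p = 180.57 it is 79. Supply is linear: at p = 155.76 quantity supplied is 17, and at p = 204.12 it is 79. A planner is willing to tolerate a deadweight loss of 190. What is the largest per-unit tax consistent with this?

Demand slope = (180.57 − 191.11)/(79 − 17) = −0.17, so p = 194 − 0.17q.
Supply slope = (204.12 − 155.76)/(79 − 17) = 0.78, so p = 142.5 + 0.78q.
Competitive equilibrium: 194 − 0.17q = 142.5 + 0.78q → q* = 54.2105, p* = 184.7842.
A tax t gives Δq = t/0.95 and wedge t, so DWL = t²/1.9.
t²/1.9 = 190 → t² = 361 → t = 19.

19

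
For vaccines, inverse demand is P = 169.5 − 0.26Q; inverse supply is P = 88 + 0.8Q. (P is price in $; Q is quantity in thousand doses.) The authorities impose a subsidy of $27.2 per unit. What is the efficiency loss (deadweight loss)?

$348.98 thousand

Competitive equilibrium: 169.5 − 0.26Q = 88 + 0.8Q → Q* = 76.8868, P* = 149.5094.
The subsidy lowers effective supply by 27.2: P = 60.8 + 0.8Q.
New quantity: 169.5 − 0.26Q = 60.8 + 0.8Q → Q' = 102.5472.
Overproduction ΔQ = 102.5472 − 76.8868 = 25.6604; wedge = subsidy = 27.2.
Welfare loss = ½ × 25.6604 × 27.2 = $348.98 thousand.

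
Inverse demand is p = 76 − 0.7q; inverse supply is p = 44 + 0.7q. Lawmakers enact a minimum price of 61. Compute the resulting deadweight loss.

1.43

Competitive equilibrium: 76 − 0.7q = 44 + 0.7q → q* = 22.8571, p* = 60.
At the floor p = 61, quantity demanded = (76 − 61)/0.7 = 21.4286.
Sellers' marginal cost at q' = 21.4286: 44 + 0.7·21.4286 = 59.
Δq = 22.8571 − 21.4286 = 1.4285; wedge = 61 − 59 = 2.
DWL = ½ × 1.4285 × 2 = 1.43.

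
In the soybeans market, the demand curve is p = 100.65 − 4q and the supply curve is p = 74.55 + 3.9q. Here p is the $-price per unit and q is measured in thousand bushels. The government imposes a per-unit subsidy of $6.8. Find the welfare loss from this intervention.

Competitive equilibrium: 100.65 − 4q = 74.55 + 3.9q → q* = 3.3038, p* = 87.4348.
The subsidy lowers effective supply by 6.8: p = 67.75 + 3.9q.
New quantity: 100.65 − 4q = 67.75 + 3.9q → q' = 4.1646.
Overproduction Δq = 4.1646 − 3.3038 = 0.8608; wedge = subsidy = 6.8.
The triangle = ½ × 0.8608 × 6.8 = $2.93 thousand.

$2.93 thousand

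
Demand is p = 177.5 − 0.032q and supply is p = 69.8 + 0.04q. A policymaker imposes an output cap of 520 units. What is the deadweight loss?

Competitive equilibrium: 177.5 − 0.032q = 69.8 + 0.04q → q* = 1495.83333, p* = 129.63333.
At q = 520: demand price = 177.5 − 0.032·520 = 160.86; supply price = 69.8 + 0.04·520 = 90.6.
Δq = 1495.83333 − 520 = 975.83333; wedge = 160.86 − 90.6 = 70.26.
The triangle = ½ × 975.83333 × 70.26 = 34281.025.

34281.025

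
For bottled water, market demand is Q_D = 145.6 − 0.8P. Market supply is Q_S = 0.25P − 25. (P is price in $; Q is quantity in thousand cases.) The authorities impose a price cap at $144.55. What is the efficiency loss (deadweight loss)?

In inverse form: demand P = 182 − 1.25Q, supply P = 100 + 4Q.
Competitive equilibrium: 182 − 1.25Q = 100 + 4Q → Q* = 15.619, P* = 162.4762.
At the ceiling P = 144.55, quantity supplied = (144.55 − 100)/4 = 11.1375.
Willingness to pay at Q' = 11.1375: 182 − 1.25·11.1375 = 168.0781.
ΔQ = 15.619 − 11.1375 = 4.4815; wedge = 168.0781 − 144.55 = 23.5281.
Deadweight loss = ½ × 4.4815 × 23.5281 = $52.72 thousand.

$52.72 thousand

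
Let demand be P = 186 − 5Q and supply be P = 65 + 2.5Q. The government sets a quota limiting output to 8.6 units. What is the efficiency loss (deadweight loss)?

Competitive equilibrium: 186 − 5Q = 65 + 2.5Q → Q* = 16.1333, P* = 105.3333.
At Q = 8.6: demand price = 186 − 5·8.6 = 143; supply price = 65 + 2.5·8.6 = 86.5.
ΔQ = 16.1333 − 8.6 = 7.5333; wedge = 143 − 86.5 = 56.5.
Welfare loss = ½ × 7.5333 × 56.5 = 212.82.

212.82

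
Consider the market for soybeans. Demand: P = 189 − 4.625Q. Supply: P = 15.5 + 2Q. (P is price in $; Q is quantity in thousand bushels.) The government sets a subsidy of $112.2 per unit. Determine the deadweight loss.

$950.10 thousand

Competitive equilibrium: 189 − 4.625Q = 15.5 + 2Q → Q* = 26.1887, P* = 67.8774.
The subsidy lowers effective supply by 112.2: P = 2Q − 96.7.
New quantity: 189 − 4.625Q = 2Q − 96.7 → Q' = 43.1245.
Overproduction ΔQ = 43.1245 − 26.1887 = 16.9358; wedge = subsidy = 112.2.
DWL = ½ × 16.9358 × 112.2 = $950.10 thousand.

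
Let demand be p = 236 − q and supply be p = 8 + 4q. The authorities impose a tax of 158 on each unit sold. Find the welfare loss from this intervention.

2496.40

Competitive equilibrium: 236 − q = 8 + 4q → q* = 45.6, p* = 190.4.
With the tax, the buyer price exceeds the seller price by 158: (236 − q) − (8 + 4q) = 158 → q' = 14.
Δq = 45.6 − 14 = 31.6; the wedge equals the tax, 158.
Welfare loss = ½ × 31.6 × 158 = 2496.40.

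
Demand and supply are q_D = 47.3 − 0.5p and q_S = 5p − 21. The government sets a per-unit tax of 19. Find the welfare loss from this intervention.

82.05

In inverse form: demand p = 94.6 − 2q, supply p = 4.2 + 0.2q.
Competitive equilibrium: 94.6 − 2q = 4.2 + 0.2q → q* = 41.0909, p* = 12.4182.
With the tax, the buyer price exceeds the seller price by 19: (94.6 − 2q) − (4.2 + 0.2q) = 19 → q' = 32.4545.
Δq = 41.0909 − 32.4545 = 8.6364; the wedge equals the tax, 19.
Welfare loss = ½ × 8.6364 × 19 = 82.05.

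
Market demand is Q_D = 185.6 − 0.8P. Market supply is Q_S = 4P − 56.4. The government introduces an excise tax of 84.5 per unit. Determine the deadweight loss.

2380.08

In inverse form: demand P = 232 − 1.25Q, supply P = 14.1 + 0.25Q.
Competitive equilibrium: 232 − 1.25Q = 14.1 + 0.25Q → Q* = 145.26667, P* = 50.41667.
With the tax, the buyer price exceeds the seller price by 84.5: (232 − 1.25Q) − (14.1 + 0.25Q) = 84.5 → Q' = 88.93333.
ΔQ = 145.26667 − 88.93333 = 56.33334; the wedge equals the tax, 84.5.
Welfare loss = ½ × 56.33334 × 84.5 = 2380.08.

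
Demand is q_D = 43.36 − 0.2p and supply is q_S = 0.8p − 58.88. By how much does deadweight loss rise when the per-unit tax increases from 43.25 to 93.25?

In inverse form: demand p = 216.8 − 5q, supply p = 73.6 + 1.25q.
Competitive equilibrium: 216.8 − 5q = 73.6 + 1.25q → q* = 22.912, p* = 102.24.
For a per-unit tax t: Δq = t/6.25, so DWL = ½·t·(t/6.25) = t²/12.5.
At t = 43.25: DWL = 149.645. At t = 93.25: DWL = 695.645.
Increase = 695.645 − 149.645 = 546.

546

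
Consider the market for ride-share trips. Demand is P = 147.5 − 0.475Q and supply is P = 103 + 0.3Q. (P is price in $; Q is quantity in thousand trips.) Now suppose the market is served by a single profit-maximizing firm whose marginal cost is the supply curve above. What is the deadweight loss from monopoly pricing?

Competitive equilibrium: 147.5 − 0.475Q = 103 + 0.3Q → Q* = 57.4194, P* = 120.2258.
Marginal revenue: MR = 147.5 − 0.95Q. Set MR = MC: 147.5 − 0.95Q = 103 + 0.3Q → Q_m = 35.6.
Price P_m = 147.5 − 0.475·35.6 = 130.59; MC(Q_m) = 103 + 0.3·35.6 = 113.68.
Competitive Q* = 57.4194, so ΔQ = 21.8194; wedge = 130.59 − 113.68 = 16.91.
The triangle = ½ × 21.8194 × 16.91 = $184.48 thousand.

$184.48 thousand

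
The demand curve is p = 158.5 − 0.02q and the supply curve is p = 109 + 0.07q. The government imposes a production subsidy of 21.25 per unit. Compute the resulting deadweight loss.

2508.68

Competitive equilibrium: 158.5 − 0.02q = 109 + 0.07q → q* = 550, p* = 147.5.
The subsidy lowers effective supply by 21.25: p = 87.75 + 0.07q.
New quantity: 158.5 − 0.02q = 87.75 + 0.07q → q' = 786.1111.
Overproduction Δq = 786.1111 − 550 = 236.1111; wedge = subsidy = 21.25.
Deadweight loss = ½ × 236.1111 × 21.25 = 2508.68.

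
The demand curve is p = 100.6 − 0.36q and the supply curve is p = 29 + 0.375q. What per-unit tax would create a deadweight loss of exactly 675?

31.5

Competitive equilibrium: 100.6 − 0.36q = 29 + 0.375q → q* = 97.415, p* = 65.5306.
A tax t gives Δq = t/0.735 and wedge t, so DWL = t²/1.47.
t²/1.47 = 675 → t² = 992.25 → t = 31.5.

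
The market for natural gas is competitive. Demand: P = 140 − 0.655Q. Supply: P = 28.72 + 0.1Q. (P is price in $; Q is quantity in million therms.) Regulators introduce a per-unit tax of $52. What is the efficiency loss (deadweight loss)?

$1790.73 million

Competitive equilibrium: 140 − 0.655Q = 28.72 + 0.1Q → Q* = 147.3907, P* = 43.4591.
With the tax, the buyer price exceeds the seller price by 52: (140 − 0.655Q) − (28.72 + 0.1Q) = 52 → Q' = 78.5166.
ΔQ = 147.3907 − 78.5166 = 68.8741; the wedge equals the tax, 52.
The triangle = ½ × 68.8741 × 52 = $1790.73 million.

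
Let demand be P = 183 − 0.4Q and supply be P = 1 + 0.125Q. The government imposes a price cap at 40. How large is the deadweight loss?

315.47

Competitive equilibrium: 183 − 0.4Q = 1 + 0.125Q → Q* = 346.6667, P* = 44.3333.
At the ceiling P = 40, quantity supplied = (40 − 1)/0.125 = 312.
Willingness to pay at Q' = 312: 183 − 0.4·312 = 58.2.
ΔQ = 346.6667 − 312 = 34.6667; wedge = 58.2 − 40 = 18.2.
The triangle = ½ × 34.6667 × 18.2 = 315.47.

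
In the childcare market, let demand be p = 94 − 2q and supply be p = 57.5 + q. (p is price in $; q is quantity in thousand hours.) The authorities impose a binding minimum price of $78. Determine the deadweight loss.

Competitive equilibrium: 94 − 2q = 57.5 + q → q* = 12.1667, p* = 69.6667.
At the floor p = 78, quantity demanded = (94 − 78)/2 = 8.
Sellers' marginal cost at q' = 8: 57.5 + 1·8 = 65.5.
Δq = 12.1667 − 8 = 4.1667; wedge = 78 − 65.5 = 12.5.
Deadweight loss = ½ × 4.1667 × 12.5 = $26.04 thousand.

$26.04 thousand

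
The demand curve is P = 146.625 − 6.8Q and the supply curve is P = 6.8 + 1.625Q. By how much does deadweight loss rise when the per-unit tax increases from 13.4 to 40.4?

Competitive equilibrium: 146.625 − 6.8Q = 6.8 + 1.625Q → Q* = 16.5964, P* = 33.7692.
For a per-unit tax t: ΔQ = t/8.425, so DWL = ½·t·(t/8.425) = t²/16.85.
At t = 13.4: DWL = 10.656. At t = 40.4: DWL = 96.864.
Increase = 96.864 − 10.656 = 86.21.

86.21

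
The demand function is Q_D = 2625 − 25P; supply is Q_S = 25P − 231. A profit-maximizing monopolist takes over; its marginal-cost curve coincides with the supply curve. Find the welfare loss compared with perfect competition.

In inverse form: demand P = 105 − 0.04Q, supply P = 9.24 + 0.04Q.
Competitive equilibrium: 105 − 0.04Q = 9.24 + 0.04Q → Q* = 1197, P* = 57.12.
Marginal revenue: MR = 105 − 0.08Q. Set MR = MC: 105 − 0.08Q = 9.24 + 0.04Q → Q_m = 798.
Price P_m = 105 − 0.04·798 = 73.08; MC(Q_m) = 9.24 + 0.04·798 = 41.16.
Competitive Q* = 1197, so ΔQ = 399; wedge = 73.08 − 41.16 = 31.92.
Deadweight loss = ½ × 399 × 31.92 = 6368.04.

6368.04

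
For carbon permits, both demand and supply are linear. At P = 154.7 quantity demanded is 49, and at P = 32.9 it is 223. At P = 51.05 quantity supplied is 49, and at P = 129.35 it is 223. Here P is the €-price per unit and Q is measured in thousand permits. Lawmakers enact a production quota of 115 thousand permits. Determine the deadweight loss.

Demand slope = (32.9 − 154.7)/(223 − 49) = −0.7, so P = 189 − 0.7Q.
Supply slope = (129.35 − 51.05)/(223 − 49) = 0.45, so P = 29 + 0.45Q.
Competitive equilibrium: 189 − 0.7Q = 29 + 0.45Q → Q* = 139.1304, P* = 91.6087.
At Q = 115: demand price = 189 − 0.7·115 = 108.5; supply price = 29 + 0.45·115 = 80.75.
ΔQ = 139.1304 − 115 = 24.1304; wedge = 108.5 − 80.75 = 27.75.
Deadweight loss = ½ × 24.1304 × 27.75 = €334.81 thousand.

€334.81 thousand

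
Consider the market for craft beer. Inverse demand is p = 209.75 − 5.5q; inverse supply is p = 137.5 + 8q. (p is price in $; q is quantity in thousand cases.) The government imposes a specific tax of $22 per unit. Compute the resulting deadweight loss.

Competitive equilibrium: 209.75 − 5.5q = 137.5 + 8q → q* = 5.3519, p* = 180.3148.
With the tax, the buyer price exceeds the seller price by 22: (209.75 − 5.5q) − (137.5 + 8q) = 22 → q' = 3.7222.
Δq = 5.3519 − 3.7222 = 1.6297; the wedge equals the tax, 22.
Deadweight loss = ½ × 1.6297 × 22 = $17.93 thousand.

$17.93 thousand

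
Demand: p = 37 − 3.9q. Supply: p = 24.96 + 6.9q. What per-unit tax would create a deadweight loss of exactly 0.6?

Competitive equilibrium: 37 − 3.9q = 24.96 + 6.9q → q* = 1.1148, p* = 32.6522.
A tax t gives Δq = t/10.8 and wedge t, so DWL = t²/21.6.
t²/21.6 = 0.6 → t² = 12.96 → t = 3.6.

3.6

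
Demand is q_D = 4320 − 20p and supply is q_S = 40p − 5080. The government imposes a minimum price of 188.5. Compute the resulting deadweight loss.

In inverse form: demand p = 216 − 0.05q, supply p = 127 + 0.025q.
Competitive equilibrium: 216 − 0.05q = 127 + 0.025q → q* = 1186.6667, p* = 156.6667.
At the floor p = 188.5, quantity demanded = (216 − 188.5)/0.05 = 550.
Sellers' marginal cost at q' = 550: 127 + 0.025·550 = 140.75.
Δq = 1186.6667 − 550 = 636.6667; wedge = 188.5 − 140.75 = 47.75.
Deadweight loss = ½ × 636.6667 × 47.75 = 15200.42.

15200.42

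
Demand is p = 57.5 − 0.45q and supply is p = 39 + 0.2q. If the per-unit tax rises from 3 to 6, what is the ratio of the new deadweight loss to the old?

4

Competitive equilibrium: 57.5 − 0.45q = 39 + 0.2q → q* = 28.4615, p* = 44.6923.
For a per-unit tax t: Δq = t/0.65, so DWL = ½·t·(t/0.65) = t²/1.3.
At t = 3: DWL = 6.923. At t = 6: DWL = 27.692.
Ratio = (6/3)² = 4.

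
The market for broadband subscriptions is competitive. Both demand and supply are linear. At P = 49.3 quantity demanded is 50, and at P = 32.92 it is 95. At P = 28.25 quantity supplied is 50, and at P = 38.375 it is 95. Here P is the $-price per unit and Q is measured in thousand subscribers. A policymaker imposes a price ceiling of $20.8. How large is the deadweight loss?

$1396.01 thousand

Demand slope = (32.92 − 49.3)/(95 − 50) = −0.364, so P = 67.5 − 0.364Q.
Supply slope = (38.375 − 28.25)/(95 − 50) = 0.225, so P = 17 + 0.225Q.
Competitive equilibrium: 67.5 − 0.364Q = 17 + 0.225Q → Q* = 85.7385, P* = 36.2912.
At the ceiling P = 20.8, quantity supplied = (20.8 − 17)/0.225 = 16.8889.
Willingness to pay at Q' = 16.8889: 67.5 − 0.364·16.8889 = 61.3524.
ΔQ = 85.7385 − 16.8889 = 68.8496; wedge = 61.3524 − 20.8 = 40.5524.
Welfare loss = ½ × 68.8496 × 40.5524 = $1396.01 thousand.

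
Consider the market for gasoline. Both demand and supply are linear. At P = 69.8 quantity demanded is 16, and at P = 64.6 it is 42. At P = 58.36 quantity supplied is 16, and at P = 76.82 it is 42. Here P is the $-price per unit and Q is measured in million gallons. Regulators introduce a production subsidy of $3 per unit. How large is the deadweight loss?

Demand slope = (64.6 − 69.8)/(42 − 16) = −0.2, so P = 73 − 0.2Q.
Supply slope = (76.82 − 58.36)/(42 − 16) = 0.71, so P = 47 + 0.71Q.
Competitive equilibrium: 73 − 0.2Q = 47 + 0.71Q → Q* = 28.5714, P* = 67.2857.
The subsidy lowers effective supply by 3: P = 44 + 0.71Q.
New quantity: 73 − 0.2Q = 44 + 0.71Q → Q' = 31.8681.
Overproduction ΔQ = 31.8681 − 28.5714 = 3.2967; wedge = subsidy = 3.
Deadweight loss = ½ × 3.2967 × 3 = $4.95 million.

$4.95 million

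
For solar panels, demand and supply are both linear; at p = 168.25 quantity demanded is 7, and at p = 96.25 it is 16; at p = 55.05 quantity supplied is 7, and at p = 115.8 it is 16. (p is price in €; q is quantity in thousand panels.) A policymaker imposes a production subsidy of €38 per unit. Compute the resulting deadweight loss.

€48.95 thousand

Demand slope = (96.25 − 168.25)/(16 − 7) = −8, so p = 224.25 − 8q.
Supply slope = (115.8 − 55.05)/(16 − 7) = 6.75, so p = 7.8 + 6.75q.
Competitive equilibrium: 224.25 − 8q = 7.8 + 6.75q → q* = 14.6746, p* = 106.8534.
The subsidy lowers effective supply by 38: p = 6.75q − 30.2.
New quantity: 224.25 − 8q = 6.75q − 30.2 → q' = 17.2508.
Overproduction Δq = 17.2508 − 14.6746 = 2.5762; wedge = subsidy = 38.
DWL = ½ × 2.5762 × 38 = €48.95 thousand.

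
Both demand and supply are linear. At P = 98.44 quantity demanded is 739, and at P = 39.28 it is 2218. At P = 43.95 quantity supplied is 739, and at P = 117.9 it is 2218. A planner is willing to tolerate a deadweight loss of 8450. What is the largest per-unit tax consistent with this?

39

Demand slope = (39.28 − 98.44)/(2218 − 739) = −0.04, so P = 128 − 0.04Q.
Supply slope = (117.9 − 43.95)/(2218 − 739) = 0.05, so P = 7 + 0.05Q.
Competitive equilibrium: 128 − 0.04Q = 7 + 0.05Q → Q* = 1344.4444, P* = 74.2222.
A tax t gives ΔQ = t/0.09 and wedge t, so DWL = t²/0.18.
t²/0.18 = 8450 → t² = 1521 → t = 39.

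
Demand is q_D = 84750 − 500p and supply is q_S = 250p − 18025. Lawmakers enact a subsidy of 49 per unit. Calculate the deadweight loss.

200083.33

In inverse form: demand p = 169.5 − 0.002q, supply p = 72.1 + 0.004q.
Competitive equilibrium: 169.5 − 0.002q = 72.1 + 0.004q → q* = 16233.3333, p* = 137.0333.
The subsidy lowers effective supply by 49: p = 23.1 + 0.004q.
New quantity: 169.5 − 0.002q = 23.1 + 0.004q → q' = 24400.
Overproduction Δq = 24400 − 16233.3333 = 8166.6667; wedge = subsidy = 49.
DWL = ½ × 8166.6667 × 49 = 200083.33.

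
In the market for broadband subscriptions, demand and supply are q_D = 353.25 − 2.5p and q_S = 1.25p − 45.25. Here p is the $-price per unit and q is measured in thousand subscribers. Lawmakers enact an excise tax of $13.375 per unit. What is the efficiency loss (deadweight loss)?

$74.54 thousand

In inverse form: demand p = 141.3 − 0.4q, supply p = 36.2 + 0.8q.
Competitive equilibrium: 141.3 − 0.4q = 36.2 + 0.8q → q* = 87.5833, p* = 106.2667.
With the tax, the buyer price exceeds the seller price by 13.375: (141.3 − 0.4q) − (36.2 + 0.8q) = 13.375 → q' = 76.4375.
Δq = 87.5833 − 76.4375 = 11.1458; the wedge equals the tax, 13.375.
Welfare loss = ½ × 11.1458 × 13.375 = $74.54 thousand.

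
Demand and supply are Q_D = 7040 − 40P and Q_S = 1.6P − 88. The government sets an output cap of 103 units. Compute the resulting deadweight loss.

In inverse form: demand P = 176 − 0.025Q, supply P = 55 + 0.625Q.
Competitive equilibrium: 176 − 0.025Q = 55 + 0.625Q → Q* = 186.1538, P* = 171.3462.
At Q = 103: demand price = 176 − 0.025·103 = 173.425; supply price = 55 + 0.625·103 = 119.375.
ΔQ = 186.1538 − 103 = 83.1538; wedge = 173.425 − 119.375 = 54.05.
Deadweight loss = ½ × 83.1538 × 54.05 = 2247.23.

2247.23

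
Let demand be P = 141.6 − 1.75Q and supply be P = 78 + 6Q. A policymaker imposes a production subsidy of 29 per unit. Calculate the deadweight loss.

54.26

Competitive equilibrium: 141.6 − 1.75Q = 78 + 6Q → Q* = 8.2065, P* = 127.2387.
The subsidy lowers effective supply by 29: P = 49 + 6Q.
New quantity: 141.6 − 1.75Q = 49 + 6Q → Q' = 11.9484.
Overproduction ΔQ = 11.9484 − 8.2065 = 3.7419; wedge = subsidy = 29.
DWL = ½ × 3.7419 × 29 = 54.26.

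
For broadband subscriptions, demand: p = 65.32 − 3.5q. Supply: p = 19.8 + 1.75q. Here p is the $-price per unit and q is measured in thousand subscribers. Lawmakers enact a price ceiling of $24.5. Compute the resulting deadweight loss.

Competitive equilibrium: 65.32 − 3.5q = 19.8 + 1.75q → q* = 8.6705, p* = 34.9733.
At the ceiling p = 24.5, quantity supplied = (24.5 − 19.8)/1.75 = 2.6857.
Willingness to pay at q' = 2.6857: 65.32 − 3.5·2.6857 = 55.9201.
Δq = 8.6705 − 2.6857 = 5.9848; wedge = 55.9201 − 24.5 = 31.4201.
DWL = ½ × 5.9848 × 31.4201 = $94.02 thousand.

$94.02 thousand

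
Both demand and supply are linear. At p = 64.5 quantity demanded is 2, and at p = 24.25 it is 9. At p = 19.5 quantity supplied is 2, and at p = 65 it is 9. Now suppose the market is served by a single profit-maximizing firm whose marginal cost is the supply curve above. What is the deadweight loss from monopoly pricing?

Demand slope = (24.25 − 64.5)/(9 − 2) = −5.75, so p = 76 − 5.75q.
Supply slope = (65 − 19.5)/(9 − 2) = 6.5, so p = 6.5 + 6.5q.
Competitive equilibrium: 76 − 5.75q = 6.5 + 6.5q → q* = 5.6735, p* = 43.3776.
Marginal revenue: MR = 76 − 11.5q. Set MR = MC: 76 − 11.5q = 6.5 + 6.5q → q_m = 3.8611.
Price p_m = 76 − 5.75·3.8611 = 53.7987; MC(q_m) = 6.5 + 6.5·3.8611 = 31.5972.
Competitive q* = 5.6735, so Δq = 1.8124; wedge = 53.7987 − 31.5972 = 22.2015.
Deadweight loss = ½ × 1.8124 × 22.2015 = 20.12.

20.12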